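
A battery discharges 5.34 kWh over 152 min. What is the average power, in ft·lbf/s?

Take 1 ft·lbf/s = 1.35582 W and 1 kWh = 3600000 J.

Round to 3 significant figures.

5.34 kWh × 3600000 = 1.9224×10⁷ J
152 min × 60 = 9120 s
P = E / t = 1.9224×10⁷ J / 9120 s = 2107.89 W
2107.89 W ÷ (1.35582 W/ft·lbf/s) = 1554.7 ft·lbf/s

1550 ft·lbf/s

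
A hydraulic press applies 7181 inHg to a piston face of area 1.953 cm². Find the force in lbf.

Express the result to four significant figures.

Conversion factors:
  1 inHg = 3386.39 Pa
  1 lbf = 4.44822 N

1068 lbf

7181 inHg × 3386.39 → 2.43177×10⁷ Pa
1.953 cm² × 0.0001 → 1.953×10⁻⁴ m²
F = P × A = 2.43177×10⁷ Pa × 1.953×10⁻⁴ m² = 4749.25 N
4749.25 N ÷ (4.44822 N/lbf) = 1067.67 lbf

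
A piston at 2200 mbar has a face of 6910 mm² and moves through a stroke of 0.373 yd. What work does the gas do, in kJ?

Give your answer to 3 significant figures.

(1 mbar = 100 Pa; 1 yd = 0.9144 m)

2200 mbar → 220000 Pa
6910 mm² → 0.00691 m²
F = P × A = 220000 × 0.00691 = 1520.2 N
0.373 yd → 0.341071 m
W = F × d = 1520.2 × 0.341071 = 518.496 J
In kJ: 518.496 / 1000 = 0.518496 kJ

0.518 kJ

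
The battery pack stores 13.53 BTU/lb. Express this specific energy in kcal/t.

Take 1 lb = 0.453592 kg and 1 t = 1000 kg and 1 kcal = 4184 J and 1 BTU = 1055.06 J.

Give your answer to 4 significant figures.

13.53 BTU/lb × 1055.06 J/BTU ÷ 0.453592 kg/lb = 31470.9 J/kg
31470.9 J/kg ÷ 4184 J/kcal × 1000 kg/t = 7521.73 kcal/t

7522 kcal/t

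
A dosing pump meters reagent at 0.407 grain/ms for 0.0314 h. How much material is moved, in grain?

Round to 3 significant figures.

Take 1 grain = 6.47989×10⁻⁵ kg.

4.60×10⁴ grain

0.407 grain/ms → 0.0263732 kg/s
0.0314 h → 113.04 s
m = ṁ × t = 0.0263732 × 113.04 = 2.98123 kg
In grain: 2.98123 / 6.47989×10⁻⁵ = 46007.4 grain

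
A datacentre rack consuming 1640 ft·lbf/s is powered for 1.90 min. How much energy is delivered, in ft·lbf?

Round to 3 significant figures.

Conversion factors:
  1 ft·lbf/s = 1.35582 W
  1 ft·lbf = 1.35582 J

1.87×10⁵ ft·lbf

1640 ft·lbf/s × 1.35582 → 2223.54 W
1.90 min × 60 → 114 s
E = P × t = 2223.54 W × 114 s = 253484 J
253484 J ÷ (1.35582 J/ft·lbf) = 186960 ft·lbf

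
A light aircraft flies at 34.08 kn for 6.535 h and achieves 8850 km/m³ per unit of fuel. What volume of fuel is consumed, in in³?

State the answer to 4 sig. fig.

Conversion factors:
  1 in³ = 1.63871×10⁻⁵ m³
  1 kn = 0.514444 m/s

34.08 kn → 17.5323 m/s
6.535 h → 23526 s
d = v × t = 17.5323 × 23526 = 412465 m
8850 km/m³ → 8.85×10⁶ m/m³
V = d / (distance per unit fuel) = 412465 / 8.85×10⁶ = 0.0466062 m³
In in³: 0.0466062 / 1.63871×10⁻⁵ = 2844.08 in³

2844 in³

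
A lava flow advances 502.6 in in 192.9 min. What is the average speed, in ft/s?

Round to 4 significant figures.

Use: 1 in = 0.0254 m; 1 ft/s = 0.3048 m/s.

0.003619 ft/s

502.6 in × 0.0254 → 12.766 m
192.9 min × 60 → 11574 s
v = d / t = 12.766 m / 11574 s = 0.00110299 m/s
0.00110299 m/s ÷ (0.3048 m/s/ft/s) = 0.00361873 ft/s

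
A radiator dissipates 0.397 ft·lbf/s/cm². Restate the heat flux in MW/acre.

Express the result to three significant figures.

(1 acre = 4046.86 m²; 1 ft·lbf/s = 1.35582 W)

21.8 MW/acre

0.397 ft·lbf/s/cm² × 1.35582 W/ft·lbf/s ÷ 0.0001 m²/cm² = 5382.61 W/m²
5382.61 W/m² ÷ 1000000 W/MW × 4046.86 m²/acre = 21.7827 MW/acre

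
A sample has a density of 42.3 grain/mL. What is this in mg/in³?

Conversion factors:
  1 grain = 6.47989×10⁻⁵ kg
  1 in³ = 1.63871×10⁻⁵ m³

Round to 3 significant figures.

42.3 grain/mL × 6.47989×10⁻⁵ kg/grain ÷ 10⁻⁶ m³/mL = 2740.99 kg/m³
2740.99 kg/m³ ÷ 10⁻⁶ kg/mg × 1.63871×10⁻⁵ m³/in³ = 44916.9 mg/in³

4.49×10⁴ mg/in³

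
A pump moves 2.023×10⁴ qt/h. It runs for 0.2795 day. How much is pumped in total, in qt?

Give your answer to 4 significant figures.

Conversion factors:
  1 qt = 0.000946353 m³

2.023×10⁴ qt/h → 0.00531798 m³/s
0.2795 day → 24148.8 s
V = Q × t = 0.00531798 × 24148.8 = 128.423 m³
In qt: 128.423 / 0.000946353 = 135703 qt

1.357×10⁵ qt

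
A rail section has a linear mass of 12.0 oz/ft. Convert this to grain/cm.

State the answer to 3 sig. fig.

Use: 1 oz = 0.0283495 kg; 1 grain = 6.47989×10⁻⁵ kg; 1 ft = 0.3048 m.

12.0 oz/ft × 0.0283495 kg/oz ÷ 0.3048 m/ft = 1.11612 kg/m
1.11612 kg/m ÷ 6.47989×10⁻⁵ kg/grain × 0.01 m/cm = 172.244 grain/cm

172 grain/cm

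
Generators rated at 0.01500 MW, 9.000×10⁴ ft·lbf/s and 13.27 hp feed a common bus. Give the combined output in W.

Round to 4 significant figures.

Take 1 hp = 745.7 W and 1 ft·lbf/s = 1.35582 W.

0.01500 MW × 1000000 → 15000 W
9.000×10⁴ ft·lbf/s × 1.35582 → 122024 W
13.27 hp × 745.7 → 9895.44 W
Sum: 15000 + 122024 + 9895.44 = 146919 W

1.469×10⁵ W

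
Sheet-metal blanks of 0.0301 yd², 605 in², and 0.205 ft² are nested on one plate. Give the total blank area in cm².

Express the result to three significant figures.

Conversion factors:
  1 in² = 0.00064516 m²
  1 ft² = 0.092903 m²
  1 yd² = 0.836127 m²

0.0301 yd² × 0.836127 = 0.0251674 m²
605 in² × 0.00064516 = 0.390322 m²
0.205 ft² × 0.092903 = 0.0190451 m²
Sum: 0.0251674 + 0.390322 + 0.0190451 = 0.434534 m²
In cm²: 0.434534 / 0.0001 = 4345.34 cm²

4350 cm²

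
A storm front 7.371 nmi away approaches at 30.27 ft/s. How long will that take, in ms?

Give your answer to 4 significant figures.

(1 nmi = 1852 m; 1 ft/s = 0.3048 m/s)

7.371 nmi × 1852 = 13651.1 m
30.27 ft/s × 0.3048 = 9.2263 m/s
t = d / v = 13651.1 m / 9.2263 m/s = 1479.59 s
1479.59 s ÷ (0.001 s/ms) = 1.47959×10⁶ ms

1.480×10⁶ ms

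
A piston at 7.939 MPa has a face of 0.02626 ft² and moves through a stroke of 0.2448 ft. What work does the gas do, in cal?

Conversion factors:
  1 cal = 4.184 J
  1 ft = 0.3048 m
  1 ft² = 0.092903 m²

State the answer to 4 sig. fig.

345.4 cal

7.939 MPa → 7.939×10⁶ Pa
0.02626 ft² → 0.00243963 m²
F = P × A = 7.939×10⁶ × 0.00243963 = 19368.2 N
0.2448 ft → 0.074615 m
W = F × d = 19368.2 × 0.074615 = 1445.16 J
In cal: 1445.16 / 4.184 = 345.402 cal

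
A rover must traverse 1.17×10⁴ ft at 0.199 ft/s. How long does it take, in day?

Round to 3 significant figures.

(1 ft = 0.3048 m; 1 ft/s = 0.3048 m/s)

1.17×10⁴ ft × 0.3048 = 3566.16 m
0.199 ft/s × 0.3048 = 0.0606552 m/s
t = d / v = 3566.16 m / 0.0606552 m/s = 58794 s
58794 s ÷ (86400 s/day) = 0.680486 day

0.680 day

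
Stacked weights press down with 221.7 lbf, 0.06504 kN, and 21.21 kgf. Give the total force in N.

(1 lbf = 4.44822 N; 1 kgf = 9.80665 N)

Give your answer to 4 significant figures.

1259 N

221.7 lbf × 4.44822 = 986.17 N
0.06504 kN × 1000 = 65.04 N
21.21 kgf × 9.80665 = 207.999 N
Total: 986.17 + 65.04 + 207.999 = 1259.21 N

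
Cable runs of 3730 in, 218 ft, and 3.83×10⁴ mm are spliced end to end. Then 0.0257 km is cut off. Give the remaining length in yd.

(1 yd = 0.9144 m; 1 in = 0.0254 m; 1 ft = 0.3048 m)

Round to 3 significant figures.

190 yd

3730 in × 0.0254 = 94.742 m
218 ft × 0.3048 = 66.4464 m
3.83×10⁴ mm × 0.001 = 38.3 m
0.0257 km × 1000 = 25.7 m
Sum: 94.742 + 66.4464 + 38.3 − 25.7 = 173.788 m
In yd: 173.788 / 0.9144 = 190.057 yd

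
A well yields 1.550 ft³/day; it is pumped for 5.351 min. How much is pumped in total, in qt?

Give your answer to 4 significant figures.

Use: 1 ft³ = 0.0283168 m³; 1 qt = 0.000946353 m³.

1.550 ft³/day → 5.07998×10⁻⁷ m³/s
5.351 min → 321.06 s
V = Q × t = 5.07998×10⁻⁷ × 321.06 = 1.63098×10⁻⁴ m³
In qt: 1.63098×10⁻⁴ / 0.000946353 = 0.172344 qt

0.1723 qt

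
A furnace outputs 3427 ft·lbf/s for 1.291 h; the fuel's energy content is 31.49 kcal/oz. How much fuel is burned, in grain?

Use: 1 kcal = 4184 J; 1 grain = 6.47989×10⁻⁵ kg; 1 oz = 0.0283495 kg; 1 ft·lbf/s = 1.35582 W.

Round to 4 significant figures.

3427 ft·lbf/s → 4646.4 W
1.291 h → 4647.6 s
E = P × t = 4646.4 × 4647.6 = 2.15946×10⁷ J
31.49 kcal/oz → 4.6475×10⁶ J/kg
m = E / e_s = 2.15946×10⁷ / 4.6475×10⁶ = 4.6465 kg
In grain: 4.6465 / 6.47989×10⁻⁵ = 71706.5 grain

7.171×10⁴ grain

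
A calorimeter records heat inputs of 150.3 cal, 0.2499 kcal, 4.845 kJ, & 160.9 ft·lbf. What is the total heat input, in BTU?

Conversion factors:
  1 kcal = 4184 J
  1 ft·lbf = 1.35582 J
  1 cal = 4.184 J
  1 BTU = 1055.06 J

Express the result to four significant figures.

6.386 BTU

150.3 cal × 4.184 = 628.855 J
0.2499 kcal × 4184 = 1045.58 J
4.845 kJ × 1000 = 4845 J
160.9 ft·lbf × 1.35582 = 218.151 J
Combined: 628.855 + 1045.58 + 4845 + 218.151 = 6737.59 J
In BTU: 6737.59 / 1055.06 = 6.38598 BTU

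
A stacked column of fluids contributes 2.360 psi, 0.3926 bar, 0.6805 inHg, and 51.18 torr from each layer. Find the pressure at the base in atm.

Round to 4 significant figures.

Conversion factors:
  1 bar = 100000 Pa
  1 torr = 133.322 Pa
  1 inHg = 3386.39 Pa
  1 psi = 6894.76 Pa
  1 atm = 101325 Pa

2.360 psi × 6894.76 → 16271.6 Pa
0.3926 bar × 100000 → 39260 Pa
0.6805 inHg × 3386.39 → 2304.44 Pa
51.18 torr × 133.322 → 6823.42 Pa
Sum: 16271.6 + 39260 + 2304.44 + 6823.42 = 64659.5 Pa
In atm: 64659.5 / 101325 = 0.63814 atm

0.6381 atm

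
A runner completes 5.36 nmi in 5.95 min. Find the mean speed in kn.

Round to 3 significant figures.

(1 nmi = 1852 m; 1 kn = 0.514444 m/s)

54.1 kn

5.36 nmi × 1852 → 9926.72 m
5.95 min × 60 → 357 s
v = d / t = 9926.72 m / 357 s = 27.8059 m/s
27.8059 m/s ÷ (0.514444 m/s/kn) = 54.0504 kn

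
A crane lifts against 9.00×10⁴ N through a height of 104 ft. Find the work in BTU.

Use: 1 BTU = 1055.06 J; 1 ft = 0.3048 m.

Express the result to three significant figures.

104 ft × 0.3048 = 31.6992 m
W = F × d = 90000 N × 31.6992 m = 2.85293×10⁶ J
2.85293×10⁶ J ÷ (1055.06 J/BTU) = 2704.05 BTU

2700 BTU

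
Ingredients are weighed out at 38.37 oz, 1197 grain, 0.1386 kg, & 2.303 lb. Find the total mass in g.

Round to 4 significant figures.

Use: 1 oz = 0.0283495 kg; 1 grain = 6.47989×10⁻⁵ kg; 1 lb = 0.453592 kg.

2349 g

38.37 oz × 0.0283495 → 1.08777 kg
1197 grain × 6.47989×10⁻⁵ → 0.0775643 kg
0.1386 kg (already kg)
2.303 lb × 0.453592 → 1.04462 kg
Combined: 1.08777 + 0.0775643 + 0.1386 + 1.04462 = 2.34855 kg
In g: 2.34855 / 0.001 = 2348.55 g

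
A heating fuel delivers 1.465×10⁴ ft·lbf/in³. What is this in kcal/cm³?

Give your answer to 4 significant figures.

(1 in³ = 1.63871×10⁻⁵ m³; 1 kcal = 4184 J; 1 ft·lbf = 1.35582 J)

1.465×10⁴ ft·lbf/in³ × 1.35582 J/ft·lbf ÷ 1.63871×10⁻⁵ m³/in³ = 1.2121×10⁹ J/m³
1.2121×10⁹ J/m³ ÷ 4184 J/kcal × 10⁻⁶ m³/cm³ = 0.289699 kcal/cm³

0.2897 kcal/cm³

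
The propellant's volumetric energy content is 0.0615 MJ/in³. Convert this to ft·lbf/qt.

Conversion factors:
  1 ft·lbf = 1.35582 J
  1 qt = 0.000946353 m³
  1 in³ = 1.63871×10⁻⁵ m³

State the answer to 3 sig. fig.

0.0615 MJ/in³ × 1000000 J/MJ ÷ 1.63871×10⁻⁵ m³/in³ = 3.75295×10⁹ J/m³
3.75295×10⁹ J/m³ ÷ 1.35582 J/ft·lbf × 0.000946353 m³/qt = 2.61953×10⁶ ft·lbf/qt

2.62×10⁶ ft·lbf/qt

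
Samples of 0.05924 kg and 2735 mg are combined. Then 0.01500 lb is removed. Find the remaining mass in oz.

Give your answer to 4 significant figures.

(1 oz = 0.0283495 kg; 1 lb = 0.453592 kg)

0.05924 kg (already kg)
2735 mg × 10⁻⁶ = 0.002735 kg
0.01500 lb × 0.453592 = 0.00680388 kg
Net: 0.05924 + 0.002735 − 0.00680388 = 0.0551711 kg
In oz: 0.0551711 / 0.0283495 = 1.9461 oz

1.946 oz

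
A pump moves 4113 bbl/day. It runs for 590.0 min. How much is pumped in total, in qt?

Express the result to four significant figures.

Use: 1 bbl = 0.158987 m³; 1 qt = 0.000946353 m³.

2.831×10⁵ qt

4113 bbl/day → 0.00756844 m³/s
590.0 min → 35400 s
V = Q × t = 0.00756844 × 35400 = 267.923 m³
In qt: 267.923 / 0.000946353 = 283111 qt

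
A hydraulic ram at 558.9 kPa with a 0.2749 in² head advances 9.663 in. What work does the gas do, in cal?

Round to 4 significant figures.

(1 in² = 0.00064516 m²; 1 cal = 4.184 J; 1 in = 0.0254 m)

558.9 kPa → 558900 Pa
0.2749 in² → 1.77354×10⁻⁴ m²
F = P × A = 558900 × 1.77354×10⁻⁴ = 99.1232 N
9.663 in → 0.24544 m
W = F × d = 99.1232 × 0.24544 = 24.3288 J
In cal: 24.3288 / 4.184 = 5.81472 cal

5.815 cal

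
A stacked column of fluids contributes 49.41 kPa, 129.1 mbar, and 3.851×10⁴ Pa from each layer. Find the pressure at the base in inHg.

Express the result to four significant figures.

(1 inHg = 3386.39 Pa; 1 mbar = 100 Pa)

49.41 kPa × 1000 = 49410 Pa
129.1 mbar × 100 = 12910 Pa
3.851×10⁴ Pa (already Pa)
Total: 49410 + 12910 + 38510 = 100830 Pa
In inHg: 100830 / 3386.39 = 29.7751 inHg

29.78 inHg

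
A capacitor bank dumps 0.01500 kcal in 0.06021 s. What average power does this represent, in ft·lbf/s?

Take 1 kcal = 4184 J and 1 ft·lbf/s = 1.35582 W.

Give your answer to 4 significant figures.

768.8 ft·lbf/s

0.01500 kcal × 4184 → 62.76 J
P = E / t = 62.76 J / 0.06021 s = 1042.35 W
1042.35 W ÷ (1.35582 W/ft·lbf/s) = 768.797 ft·lbf/s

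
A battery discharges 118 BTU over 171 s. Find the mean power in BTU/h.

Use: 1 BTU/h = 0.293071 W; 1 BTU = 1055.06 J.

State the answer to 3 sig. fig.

2480 BTU/h

118 BTU × 1055.06 = 124497 J
P = E / t = 124497 J / 171 s = 728.053 W
728.053 W ÷ (0.293071 W/BTU/h) = 2484.22 BTU/h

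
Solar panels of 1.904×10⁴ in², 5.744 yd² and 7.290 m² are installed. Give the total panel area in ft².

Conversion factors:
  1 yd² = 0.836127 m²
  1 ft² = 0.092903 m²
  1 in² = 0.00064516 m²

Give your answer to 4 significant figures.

1.904×10⁴ in² × 0.00064516 = 12.2838 m²
5.744 yd² × 0.836127 = 4.80271 m²
7.290 m² (already m²)
Total: 12.2838 + 4.80271 + 7.29 = 24.3765 m²
In ft²: 24.3765 / 0.092903 = 262.387 ft²

262.4 ft²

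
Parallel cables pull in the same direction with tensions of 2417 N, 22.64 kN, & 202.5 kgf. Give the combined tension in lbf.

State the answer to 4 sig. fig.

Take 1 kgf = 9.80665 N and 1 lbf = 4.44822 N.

2417 N (already N)
22.64 kN × 1000 = 22640 N
202.5 kgf × 9.80665 = 1985.85 N
Combined: 2417 + 22640 + 1985.85 = 27042.8 N
In lbf: 27042.8 / 4.44822 = 6079.47 lbf

6079 lbf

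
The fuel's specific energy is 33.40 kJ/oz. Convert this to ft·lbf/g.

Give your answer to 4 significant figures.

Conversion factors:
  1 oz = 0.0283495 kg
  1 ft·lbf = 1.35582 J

869.0 ft·lbf/g

33.40 kJ/oz × 1000 J/kJ ÷ 0.0283495 kg/oz = 1.17815×10⁶ J/kg
1.17815×10⁶ J/kg ÷ 1.35582 J/ft·lbf × 0.001 kg/g = 868.958 ft·lbf/g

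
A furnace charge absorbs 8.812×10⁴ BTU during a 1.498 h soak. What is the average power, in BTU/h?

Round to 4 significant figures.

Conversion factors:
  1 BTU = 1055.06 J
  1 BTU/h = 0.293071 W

8.812×10⁴ BTU × 1055.06 → 9.29719×10⁷ J
1.498 h × 3600 → 5392.8 s
P = E / t = 9.29719×10⁷ J / 5392.8 s = 17240 W
17240 W ÷ (0.293071 W/BTU/h) = 58825.3 BTU/h

5.883×10⁴ BTU/h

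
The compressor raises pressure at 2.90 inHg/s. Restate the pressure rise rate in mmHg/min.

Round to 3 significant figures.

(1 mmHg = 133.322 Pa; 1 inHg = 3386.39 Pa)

2.90 inHg/s × 3386.39 Pa/inHg = 9820.53 Pa/s
9820.53 Pa/s ÷ 133.322 Pa/mmHg × 60 s/min = 4419.61 mmHg/min

4420 mmHg/min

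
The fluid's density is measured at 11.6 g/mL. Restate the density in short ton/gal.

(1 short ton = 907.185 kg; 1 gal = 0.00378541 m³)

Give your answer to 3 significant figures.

0.0484 short ton/gal

11.6 g/mL × 0.001 kg/g ÷ 10⁻⁶ m³/mL = 11600 kg/m³
11600 kg/m³ ÷ 907.185 kg/short ton × 0.00378541 m³/gal = 0.0484033 short ton/gal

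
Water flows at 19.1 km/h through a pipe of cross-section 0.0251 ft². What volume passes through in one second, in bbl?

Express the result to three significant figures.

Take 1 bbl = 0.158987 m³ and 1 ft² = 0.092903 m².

0.0778 bbl

19.1 km/h × (1/3.6) → 5.30556 m/s
0.0251 ft² × 0.092903 → 0.00233187 m²
V = v × A × t = 5.30556 m/s × 0.00233187 m² × 1 s = 0.0123719 m³
0.0123719 m³ ÷ (0.158987 m³/bbl) = 0.0778171 bbl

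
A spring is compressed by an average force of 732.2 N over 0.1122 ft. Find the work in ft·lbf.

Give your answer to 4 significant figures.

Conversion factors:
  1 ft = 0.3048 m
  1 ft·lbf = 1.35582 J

18.47 ft·lbf

0.1122 ft × 0.3048 → 0.0341986 m
W = F × d = 732.2 N × 0.0341986 m = 25.0402 J
25.0402 J ÷ (1.35582 J/ft·lbf) = 18.4687 ft·lbf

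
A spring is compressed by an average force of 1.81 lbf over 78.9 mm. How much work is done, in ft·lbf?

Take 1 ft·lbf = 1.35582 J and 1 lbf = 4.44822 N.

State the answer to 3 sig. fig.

1.81 lbf × 4.44822 → 8.05128 N
78.9 mm × 0.001 → 0.0789 m
W = F × d = 8.05128 N × 0.0789 m = 0.635246 J
0.635246 J ÷ (1.35582 J/ft·lbf) = 0.468533 ft·lbf

0.469 ft·lbf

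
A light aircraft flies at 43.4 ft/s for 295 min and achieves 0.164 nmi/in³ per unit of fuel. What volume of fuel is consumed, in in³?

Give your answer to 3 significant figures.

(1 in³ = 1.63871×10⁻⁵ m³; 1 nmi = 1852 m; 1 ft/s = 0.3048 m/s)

771 in³

43.4 ft/s → 13.2283 m/s
295 min → 17700 s
d = v × t = 13.2283 × 17700 = 234141 m
0.164 nmi/in³ → 1.85346×10⁷ m/m³
V = d / (distance per unit fuel) = 234141 / 1.85346×10⁷ = 0.0126326 m³
In in³: 0.0126326 / 1.63871×10⁻⁵ = 770.887 in³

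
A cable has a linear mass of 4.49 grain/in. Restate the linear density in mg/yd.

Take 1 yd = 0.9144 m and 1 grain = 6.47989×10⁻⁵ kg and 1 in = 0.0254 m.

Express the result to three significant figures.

1.05×10⁴ mg/yd

4.49 grain/in × 6.47989×10⁻⁵ kg/grain ÷ 0.0254 m/in = 0.0114546 kg/m
0.0114546 kg/m ÷ 10⁻⁶ kg/mg × 0.9144 m/yd = 10474.1 mg/yd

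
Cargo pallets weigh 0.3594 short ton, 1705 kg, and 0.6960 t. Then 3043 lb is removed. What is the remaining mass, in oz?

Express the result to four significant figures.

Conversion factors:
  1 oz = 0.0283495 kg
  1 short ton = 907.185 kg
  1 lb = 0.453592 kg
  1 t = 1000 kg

0.3594 short ton × 907.185 → 326.042 kg
1705 kg (already kg)
0.6960 t × 1000 → 696 kg
3043 lb × 0.453592 → 1380.28 kg
Result: 326.042 + 1705 + 696 − 1380.28 = 1346.76 kg
In oz: 1346.76 / 0.0283495 = 47505.6 oz

4.751×10⁴ oz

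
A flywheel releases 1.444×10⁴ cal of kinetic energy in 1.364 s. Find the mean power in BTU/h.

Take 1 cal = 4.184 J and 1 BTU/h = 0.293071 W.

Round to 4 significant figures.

1.511×10⁵ BTU/h

1.444×10⁴ cal × 4.184 = 60417 J
P = E / t = 60417 J / 1.364 s = 44294 W
44294 W ÷ (0.293071 W/BTU/h) = 151137 BTU/h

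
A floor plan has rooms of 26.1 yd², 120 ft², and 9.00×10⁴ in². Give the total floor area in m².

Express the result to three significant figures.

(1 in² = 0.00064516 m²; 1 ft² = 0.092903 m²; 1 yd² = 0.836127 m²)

26.1 yd² × 0.836127 = 21.8229 m²
120 ft² × 0.092903 = 11.1484 m²
9.00×10⁴ in² × 0.00064516 = 58.0644 m²
Total: 21.8229 + 11.1484 + 58.0644 = 91.0357 m²

91.0 m²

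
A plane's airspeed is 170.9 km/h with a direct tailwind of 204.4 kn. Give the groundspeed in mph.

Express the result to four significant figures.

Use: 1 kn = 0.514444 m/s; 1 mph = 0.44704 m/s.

170.9 km/h × (1/3.6) → 47.4722 m/s
204.4 kn × 0.514444 → 105.152 m/s
Sum: 47.4722 + 105.152 = 152.624 m/s
In mph: 152.624 / 0.44704 = 341.41 mph

341.4 mph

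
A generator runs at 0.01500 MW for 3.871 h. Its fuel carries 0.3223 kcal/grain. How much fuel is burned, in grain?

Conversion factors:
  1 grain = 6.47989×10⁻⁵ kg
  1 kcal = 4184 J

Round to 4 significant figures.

1.550×10⁵ grain

0.01500 MW → 15000 W
3.871 h → 13935.6 s
E = P × t = 15000 × 13935.6 = 2.09034×10⁸ J
0.3223 kcal/grain → 2.08106×10⁷ J/kg
m = E / e_s = 2.09034×10⁸ / 2.08106×10⁷ = 10.0446 kg
In grain: 10.0446 / 6.47989×10⁻⁵ = 155012 grain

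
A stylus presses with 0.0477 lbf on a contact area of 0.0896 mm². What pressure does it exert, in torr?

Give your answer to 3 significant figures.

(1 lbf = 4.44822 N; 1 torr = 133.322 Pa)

0.0477 lbf × 4.44822 = 0.21218 N
0.0896 mm² × 10⁻⁶ = 8.96×10⁻⁸ m²
P = F / A = 0.21218 N / 8.96×10⁻⁸ m² = 2.36808×10⁶ Pa
2.36808×10⁶ Pa ÷ (133.322 Pa/torr) = 17762.1 torr

1.78×10⁴ torr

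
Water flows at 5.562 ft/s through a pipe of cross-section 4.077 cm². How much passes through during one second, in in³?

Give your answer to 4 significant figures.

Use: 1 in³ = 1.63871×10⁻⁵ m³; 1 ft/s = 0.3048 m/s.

5.562 ft/s × 0.3048 → 1.6953 m/s
4.077 cm² × 0.0001 → 4.077×10⁻⁴ m²
V = v × A × t = 1.6953 m/s × 4.077×10⁻⁴ m² × 1 s = 6.91174×10⁻⁴ m³
6.91174×10⁻⁴ m³ ÷ (1.63871×10⁻⁵ m³/in³) = 42.1779 in³

42.18 in³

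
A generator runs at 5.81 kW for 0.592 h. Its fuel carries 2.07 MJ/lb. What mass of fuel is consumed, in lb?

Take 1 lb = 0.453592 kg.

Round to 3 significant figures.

5.81 kW → 5810 W
0.592 h → 2131.2 s
E = P × t = 5810 × 2131.2 = 1.23823×10⁷ J
2.07 MJ/lb → 4.56357×10⁶ J/kg
m = E / e_s = 1.23823×10⁷ / 4.56357×10⁶ = 2.71329 kg
In lb: 2.71329 / 0.453592 = 5.98179 lb

5.98 lb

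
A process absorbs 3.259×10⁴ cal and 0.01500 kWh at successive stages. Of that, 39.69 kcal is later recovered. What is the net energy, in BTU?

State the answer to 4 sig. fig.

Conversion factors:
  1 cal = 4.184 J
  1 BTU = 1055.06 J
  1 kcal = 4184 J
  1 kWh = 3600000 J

3.259×10⁴ cal × 4.184 = 136357 J
0.01500 kWh × 3600000 = 54000 J
39.69 kcal × 4184 = 166063 J
Result: 136357 + 54000 − 166063 = 24294 J
In BTU: 24294 / 1055.06 = 23.0262 BTU

23.03 BTU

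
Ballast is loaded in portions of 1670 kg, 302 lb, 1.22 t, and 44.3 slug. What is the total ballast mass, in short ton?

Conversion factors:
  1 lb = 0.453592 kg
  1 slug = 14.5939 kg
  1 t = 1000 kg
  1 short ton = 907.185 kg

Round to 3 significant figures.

1670 kg (already kg)
302 lb × 0.453592 = 136.985 kg
1.22 t × 1000 = 1220 kg
44.3 slug × 14.5939 = 646.51 kg
Sum: 1670 + 136.985 + 1220 + 646.51 = 3673.5 kg
In short ton: 3673.5 / 907.185 = 4.04934 short ton

4.05 short ton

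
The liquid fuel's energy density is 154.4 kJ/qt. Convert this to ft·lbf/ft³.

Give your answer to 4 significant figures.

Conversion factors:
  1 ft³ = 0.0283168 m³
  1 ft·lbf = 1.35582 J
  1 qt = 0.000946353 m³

3.408×10⁶ ft·lbf/ft³

154.4 kJ/qt × 1000 J/kJ ÷ 0.000946353 m³/qt = 1.63153×10⁸ J/m³
1.63153×10⁸ J/m³ ÷ 1.35582 J/ft·lbf × 0.0283168 m³/ft³ = 3.40751×10⁶ ft·lbf/ft³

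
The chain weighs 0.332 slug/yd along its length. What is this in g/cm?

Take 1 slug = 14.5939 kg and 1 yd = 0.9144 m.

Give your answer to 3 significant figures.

0.332 slug/yd × 14.5939 kg/slug ÷ 0.9144 m/yd = 5.29875 kg/m
5.29875 kg/m ÷ 0.001 kg/g × 0.01 m/cm = 52.9875 g/cm

53.0 g/cm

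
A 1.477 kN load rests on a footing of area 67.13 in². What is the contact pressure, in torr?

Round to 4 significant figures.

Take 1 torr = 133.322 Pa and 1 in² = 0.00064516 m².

1.477 kN × 1000 → 1477 N
67.13 in² × 0.00064516 → 0.0433096 m²
P = F / A = 1477 N / 0.0433096 m² = 34103.3 Pa
34103.3 Pa ÷ (133.322 Pa/torr) = 255.796 torr

255.8 torr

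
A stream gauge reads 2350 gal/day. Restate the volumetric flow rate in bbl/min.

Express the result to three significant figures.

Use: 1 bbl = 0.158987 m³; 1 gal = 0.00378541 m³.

0.0389 bbl/min

2350 gal/day × 0.00378541 m³/gal ÷ 86400 s/day = 1.0296×10⁻⁴ m³/s
1.0296×10⁻⁴ m³/s ÷ 0.158987 m³/bbl × 60 s/min = 0.038856 bbl/min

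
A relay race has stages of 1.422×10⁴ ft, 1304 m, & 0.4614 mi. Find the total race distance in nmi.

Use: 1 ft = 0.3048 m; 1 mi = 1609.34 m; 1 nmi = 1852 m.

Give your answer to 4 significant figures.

3.445 nmi

1.422×10⁴ ft × 0.3048 = 4334.26 m
1304 m (already m)
0.4614 mi × 1609.34 = 742.549 m
Combined: 4334.26 + 1304 + 742.549 = 6380.81 m
In nmi: 6380.81 / 1852 = 3.44536 nmi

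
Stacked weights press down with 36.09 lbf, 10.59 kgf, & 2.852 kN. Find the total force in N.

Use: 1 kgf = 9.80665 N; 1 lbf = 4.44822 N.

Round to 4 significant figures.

36.09 lbf × 4.44822 = 160.536 N
10.59 kgf × 9.80665 = 103.852 N
2.852 kN × 1000 = 2852 N
Total: 160.536 + 103.852 + 2852 = 3116.39 N

3116 N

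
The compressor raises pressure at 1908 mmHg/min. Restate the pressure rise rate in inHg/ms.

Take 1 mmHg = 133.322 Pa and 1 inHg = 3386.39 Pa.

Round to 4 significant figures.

0.001252 inHg/ms

1908 mmHg/min × 133.322 Pa/mmHg ÷ 60 s/min = 4239.64 Pa/s
4239.64 Pa/s ÷ 3386.39 Pa/inHg × 0.001 s/ms = 0.00125196 inHg/ms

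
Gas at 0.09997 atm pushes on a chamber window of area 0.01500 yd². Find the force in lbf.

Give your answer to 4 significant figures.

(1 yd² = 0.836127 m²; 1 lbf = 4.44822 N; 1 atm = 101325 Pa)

0.09997 atm × 101325 = 10129.5 Pa
0.01500 yd² × 0.836127 = 0.0125419 m²
F = P × A = 10129.5 Pa × 0.0125419 m² = 127.043 N
127.043 N ÷ (4.44822 N/lbf) = 28.5604 lbf

28.56 lbf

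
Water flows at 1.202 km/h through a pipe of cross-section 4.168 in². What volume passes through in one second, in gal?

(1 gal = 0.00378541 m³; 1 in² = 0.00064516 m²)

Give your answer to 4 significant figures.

1.202 km/h × (1/3.6) → 0.333889 m/s
4.168 in² × 0.00064516 → 0.00268903 m²
V = v × A × t = 0.333889 m/s × 0.00268903 m² × 1 s = 8.97838×10⁻⁴ m³
8.97838×10⁻⁴ m³ ÷ (0.00378541 m³/gal) = 0.237184 gal

0.2372 gal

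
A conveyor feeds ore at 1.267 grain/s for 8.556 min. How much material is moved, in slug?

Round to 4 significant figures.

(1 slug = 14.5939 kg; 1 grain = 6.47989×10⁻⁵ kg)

1.267 grain/s → 8.21002×10⁻⁵ kg/s
8.556 min → 513.36 s
m = ṁ × t = 8.21002×10⁻⁵ × 513.36 = 0.042147 kg
In slug: 0.042147 / 14.5939 = 0.00288799 slug

0.002888 slug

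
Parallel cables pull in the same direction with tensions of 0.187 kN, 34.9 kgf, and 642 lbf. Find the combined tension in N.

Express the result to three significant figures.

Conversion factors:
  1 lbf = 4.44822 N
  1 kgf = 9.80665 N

0.187 kN × 1000 = 187 N
34.9 kgf × 9.80665 = 342.252 N
642 lbf × 4.44822 = 2855.76 N
Total: 187 + 342.252 + 2855.76 = 3385.01 N

3390 N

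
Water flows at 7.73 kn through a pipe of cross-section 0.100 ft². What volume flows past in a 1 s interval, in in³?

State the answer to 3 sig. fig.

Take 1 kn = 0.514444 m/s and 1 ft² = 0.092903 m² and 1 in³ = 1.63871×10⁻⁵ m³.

7.73 kn × 0.514444 → 3.97665 m/s
0.100 ft² × 0.092903 → 0.0092903 m²
V = v × A × t = 3.97665 m/s × 0.0092903 m² × 1 s = 0.0369443 m³
0.0369443 m³ ÷ (1.63871×10⁻⁵ m³/in³) = 2254.47 in³

2250 in³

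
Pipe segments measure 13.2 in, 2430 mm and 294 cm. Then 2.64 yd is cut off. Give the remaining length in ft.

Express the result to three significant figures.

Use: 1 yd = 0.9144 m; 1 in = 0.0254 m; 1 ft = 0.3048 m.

13.2 in × 0.0254 = 0.33528 m
2430 mm × 0.001 = 2.43 m
294 cm × 0.01 = 2.94 m
2.64 yd × 0.9144 = 2.41402 m
Net: 0.33528 + 2.43 + 2.94 − 2.41402 = 3.29126 m
In ft: 3.29126 / 0.3048 = 10.7981 ft

10.8 ft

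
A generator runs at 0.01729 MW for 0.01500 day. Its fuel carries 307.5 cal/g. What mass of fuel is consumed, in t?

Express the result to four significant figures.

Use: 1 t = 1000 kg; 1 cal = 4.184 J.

0.01742 t

0.01729 MW → 17290 W
0.01500 day → 1296 s
E = P × t = 17290 × 1296 = 2.24078×10⁷ J
307.5 cal/g → 1.28658×10⁶ J/kg
m = E / e_s = 2.24078×10⁷ / 1.28658×10⁶ = 17.4166 kg
In t: 17.4166 / 1000 = 0.0174166 t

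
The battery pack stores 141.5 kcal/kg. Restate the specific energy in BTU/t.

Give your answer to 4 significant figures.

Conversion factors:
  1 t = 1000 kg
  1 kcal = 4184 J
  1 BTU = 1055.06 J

141.5 kcal/kg × 4184 J/kcal = 592036 J/kg
592036 J/kg ÷ 1055.06 J/BTU × 1000 kg/t = 561140 BTU/t

5.611×10⁵ BTU/t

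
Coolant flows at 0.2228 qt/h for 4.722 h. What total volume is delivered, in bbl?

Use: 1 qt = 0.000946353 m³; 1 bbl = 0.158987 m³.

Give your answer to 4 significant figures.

0.2228 qt/h → 5.85687×10⁻⁸ m³/s
4.722 h → 16999.2 s
V = Q × t = 5.85687×10⁻⁸ × 16999.2 = 9.95621×10⁻⁴ m³
In bbl: 9.95621×10⁻⁴ / 0.158987 = 0.00626228 bbl

0.006262 bbl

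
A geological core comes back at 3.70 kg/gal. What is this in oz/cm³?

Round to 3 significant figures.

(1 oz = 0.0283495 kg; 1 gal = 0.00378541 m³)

0.0345 oz/cm³

3.70 kg/gal ÷ 0.00378541 m³/gal = 977.437 kg/m³
977.437 kg/m³ ÷ 0.0283495 kg/oz × 10⁻⁶ m³/cm³ = 0.0344781 oz/cm³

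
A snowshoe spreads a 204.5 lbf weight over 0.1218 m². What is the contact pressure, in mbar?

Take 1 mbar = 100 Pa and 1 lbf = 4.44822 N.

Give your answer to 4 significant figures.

204.5 lbf × 4.44822 → 909.661 N
P = F / A = 909.661 N / 0.1218 m² = 7468.48 Pa
7468.48 Pa ÷ (100 Pa/mbar) = 74.6848 mbar

74.68 mbar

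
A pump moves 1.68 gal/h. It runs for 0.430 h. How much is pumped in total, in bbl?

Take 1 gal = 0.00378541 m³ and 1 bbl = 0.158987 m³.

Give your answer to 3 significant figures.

0.0172 bbl

1.68 gal/h → 1.76652×10⁻⁶ m³/s
0.430 h → 1548 s
V = Q × t = 1.76652×10⁻⁶ × 1548 = 0.00273457 m³
In bbl: 0.00273457 / 0.158987 = 0.0172 bbl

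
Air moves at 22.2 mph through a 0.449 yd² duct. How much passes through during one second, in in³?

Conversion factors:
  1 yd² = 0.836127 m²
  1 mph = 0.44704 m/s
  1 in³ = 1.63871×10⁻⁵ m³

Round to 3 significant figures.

22.2 mph × 0.44704 = 9.92429 m/s
0.449 yd² × 0.836127 = 0.375421 m²
V = v × A × t = 9.92429 m/s × 0.375421 m² × 1 s = 3.72579 m³
3.72579 m³ ÷ (1.63871×10⁻⁵ m³/in³) = 227361 in³

2.27×10⁵ in³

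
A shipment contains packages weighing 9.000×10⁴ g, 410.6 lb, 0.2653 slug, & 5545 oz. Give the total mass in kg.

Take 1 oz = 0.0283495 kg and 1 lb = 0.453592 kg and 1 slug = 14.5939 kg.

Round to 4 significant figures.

437.3 kg

9.000×10⁴ g × 0.001 = 90 kg
410.6 lb × 0.453592 = 186.245 kg
0.2653 slug × 14.5939 = 3.87176 kg
5545 oz × 0.0283495 = 157.198 kg
Total: 90 + 186.245 + 3.87176 + 157.198 = 437.315 kg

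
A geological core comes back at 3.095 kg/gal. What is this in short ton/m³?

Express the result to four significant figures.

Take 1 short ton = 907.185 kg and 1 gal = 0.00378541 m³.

0.9013 short ton/m³

3.095 kg/gal ÷ 0.00378541 m³/gal = 817.613 kg/m³
817.613 kg/m³ ÷ 907.185 kg/short ton = 0.901264 short ton/m³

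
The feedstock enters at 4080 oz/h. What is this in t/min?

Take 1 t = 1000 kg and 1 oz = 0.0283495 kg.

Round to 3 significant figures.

0.00193 t/min

4080 oz/h × 0.0283495 kg/oz ÷ 3600 s/h = 0.0321294 kg/s
0.0321294 kg/s ÷ 1000 kg/t × 60 s/min = 0.00192776 t/min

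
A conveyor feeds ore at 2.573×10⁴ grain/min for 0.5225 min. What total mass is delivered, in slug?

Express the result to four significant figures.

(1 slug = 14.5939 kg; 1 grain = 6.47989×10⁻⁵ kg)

2.573×10⁴ grain/min → 0.0277879 kg/s
0.5225 min → 31.35 s
m = ṁ × t = 0.0277879 × 31.35 = 0.871151 kg
In slug: 0.871151 / 14.5939 = 0.0596928 slug

0.05969 slug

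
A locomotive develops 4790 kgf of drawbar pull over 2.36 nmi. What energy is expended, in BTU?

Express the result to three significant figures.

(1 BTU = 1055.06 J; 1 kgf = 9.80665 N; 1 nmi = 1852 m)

1.95×10⁵ BTU

4790 kgf × 9.80665 → 46973.9 N
2.36 nmi × 1852 → 4370.72 m
W = F × d = 46973.9 N × 4370.72 m = 2.0531×10⁸ J
2.0531×10⁸ J ÷ (1055.06 J/BTU) = 194596 BTU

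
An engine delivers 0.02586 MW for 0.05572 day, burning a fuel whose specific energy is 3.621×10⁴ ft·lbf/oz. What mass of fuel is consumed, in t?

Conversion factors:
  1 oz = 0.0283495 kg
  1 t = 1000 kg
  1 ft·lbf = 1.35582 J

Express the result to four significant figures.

0.02586 MW → 25860 W
0.05572 day → 4814.21 s
E = P × t = 25860 × 4814.21 = 1.24495×10⁸ J
3.621×10⁴ ft·lbf/oz → 1.73175×10⁶ J/kg
m = E / e_s = 1.24495×10⁸ / 1.73175×10⁶ = 71.8897 kg
In t: 71.8897 / 1000 = 0.0718897 t

0.07189 t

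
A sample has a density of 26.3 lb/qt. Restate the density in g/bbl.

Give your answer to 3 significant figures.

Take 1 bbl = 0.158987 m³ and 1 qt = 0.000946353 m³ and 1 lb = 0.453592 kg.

26.3 lb/qt × 0.453592 kg/lb ÷ 0.000946353 m³/qt = 12605.7 kg/m³
12605.7 kg/m³ ÷ 0.001 kg/g × 0.158987 m³/bbl = 2.00414×10⁶ g/bbl

2.00×10⁶ g/bbl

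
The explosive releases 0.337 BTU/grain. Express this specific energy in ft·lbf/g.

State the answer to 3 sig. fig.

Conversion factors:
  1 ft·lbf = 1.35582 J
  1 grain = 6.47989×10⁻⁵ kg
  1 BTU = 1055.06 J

0.337 BTU/grain × 1055.06 J/BTU ÷ 6.47989×10⁻⁵ kg/grain = 5.48706×10⁶ J/kg
5.48706×10⁶ J/kg ÷ 1.35582 J/ft·lbf × 0.001 kg/g = 4047.04 ft·lbf/g

4050 ft·lbf/g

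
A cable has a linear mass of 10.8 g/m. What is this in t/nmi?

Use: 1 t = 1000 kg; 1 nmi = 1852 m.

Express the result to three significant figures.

0.0200 t/nmi

10.8 g/m × 0.001 kg/g = 0.0108 kg/m
0.0108 kg/m ÷ 1000 kg/t × 1852 m/nmi = 0.0200016 t/nmi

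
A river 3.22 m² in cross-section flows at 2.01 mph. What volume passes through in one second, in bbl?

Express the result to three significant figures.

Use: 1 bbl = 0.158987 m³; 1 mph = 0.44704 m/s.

2.01 mph × 0.44704 → 0.89855 m/s
V = v × A × t = 0.89855 m/s × 3.22 m² × 1 s = 2.89333 m³
2.89333 m³ ÷ (0.158987 m³/bbl) = 18.1985 bbl

18.2 bbl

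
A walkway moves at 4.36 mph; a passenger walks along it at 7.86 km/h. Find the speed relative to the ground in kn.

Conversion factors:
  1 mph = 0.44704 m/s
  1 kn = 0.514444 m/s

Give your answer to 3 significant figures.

8.03 kn

4.36 mph × 0.44704 = 1.94909 m/s
7.86 km/h × (1/3.6) = 2.18333 m/s
Combined: 1.94909 + 2.18333 = 4.13242 m/s
In kn: 4.13242 / 0.514444 = 8.03279 kn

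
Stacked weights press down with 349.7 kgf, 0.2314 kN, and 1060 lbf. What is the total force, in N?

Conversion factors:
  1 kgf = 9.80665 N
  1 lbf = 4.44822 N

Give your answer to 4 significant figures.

349.7 kgf × 9.80665 = 3429.39 N
0.2314 kN × 1000 = 231.4 N
1060 lbf × 4.44822 = 4715.11 N
Sum: 3429.39 + 231.4 + 4715.11 = 8375.9 N

8376 N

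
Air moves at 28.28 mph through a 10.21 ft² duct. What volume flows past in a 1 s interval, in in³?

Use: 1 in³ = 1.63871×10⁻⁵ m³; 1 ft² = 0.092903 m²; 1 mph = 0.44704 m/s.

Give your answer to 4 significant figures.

28.28 mph × 0.44704 = 12.6423 m/s
10.21 ft² × 0.092903 = 0.94854 m²
V = v × A × t = 12.6423 m/s × 0.94854 m² × 1 s = 11.9917 m³
11.9917 m³ ÷ (1.63871×10⁻⁵ m³/in³) = 731777 in³

7.318×10⁵ in³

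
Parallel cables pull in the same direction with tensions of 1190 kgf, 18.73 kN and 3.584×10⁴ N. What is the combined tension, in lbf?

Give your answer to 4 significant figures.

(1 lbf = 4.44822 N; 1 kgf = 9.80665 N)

1190 kgf × 9.80665 = 11669.9 N
18.73 kN × 1000 = 18730 N
3.584×10⁴ N (already N)
Total: 11669.9 + 18730 + 35840 = 66239.9 N
In lbf: 66239.9 / 4.44822 = 14891.3 lbf

1.489×10⁴ lbf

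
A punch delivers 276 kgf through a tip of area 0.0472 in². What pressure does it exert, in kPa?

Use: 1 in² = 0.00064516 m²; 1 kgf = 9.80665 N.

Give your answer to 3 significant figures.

276 kgf × 9.80665 → 2706.64 N
0.0472 in² × 0.00064516 → 3.04516×10⁻⁵ m²
P = F / A = 2706.64 N / 3.04516×10⁻⁵ m² = 8.88833×10⁷ Pa
8.88833×10⁷ Pa ÷ (1000 Pa/kPa) = 88883.3 kPa

8.89×10⁴ kPa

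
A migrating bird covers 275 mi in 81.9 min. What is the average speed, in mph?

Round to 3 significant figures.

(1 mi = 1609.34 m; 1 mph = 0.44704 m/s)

275 mi × 1609.34 → 442568 m
81.9 min × 60 → 4914 s
v = d / t = 442568 m / 4914 s = 90.0627 m/s
90.0627 m/s ÷ (0.44704 m/s/mph) = 201.465 mph

201 mph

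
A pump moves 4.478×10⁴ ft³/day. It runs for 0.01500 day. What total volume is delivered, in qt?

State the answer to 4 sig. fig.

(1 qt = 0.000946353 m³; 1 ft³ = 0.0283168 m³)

4.478×10⁴ ft³/day → 0.0146762 m³/s
0.01500 day → 1296 s
V = Q × t = 0.0146762 × 1296 = 19.0204 m³
In qt: 19.0204 / 0.000946353 = 20098.6 qt

2.010×10⁴ qt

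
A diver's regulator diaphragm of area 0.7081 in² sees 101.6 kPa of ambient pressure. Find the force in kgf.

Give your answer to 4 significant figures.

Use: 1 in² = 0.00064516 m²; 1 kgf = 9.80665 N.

101.6 kPa × 1000 → 101600 Pa
0.7081 in² × 0.00064516 → 4.56838×10⁻⁴ m²
F = P × A = 101600 Pa × 4.56838×10⁻⁴ m² = 46.4147 N
46.4147 N ÷ (9.80665 N/kgf) = 4.73298 kgf

4.733 kgf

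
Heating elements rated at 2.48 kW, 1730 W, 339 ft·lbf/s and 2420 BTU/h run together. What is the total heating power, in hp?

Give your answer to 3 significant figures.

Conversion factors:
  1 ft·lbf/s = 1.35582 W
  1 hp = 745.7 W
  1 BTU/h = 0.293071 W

2.48 kW × 1000 → 2480 W
1730 W (already W)
339 ft·lbf/s × 1.35582 → 459.623 W
2420 BTU/h × 0.293071 → 709.232 W
Sum: 2480 + 1730 + 459.623 + 709.232 = 5378.86 W
In hp: 5378.86 / 745.7 = 7.21317 hp

7.21 hp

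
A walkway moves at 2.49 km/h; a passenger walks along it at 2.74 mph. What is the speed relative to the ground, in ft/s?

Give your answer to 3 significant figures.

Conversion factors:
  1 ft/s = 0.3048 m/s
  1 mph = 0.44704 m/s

2.49 km/h × (1/3.6) → 0.691667 m/s
2.74 mph × 0.44704 → 1.22489 m/s
Combined: 0.691667 + 1.22489 = 1.91656 m/s
In ft/s: 1.91656 / 0.3048 = 6.28793 ft/s

6.29 ft/s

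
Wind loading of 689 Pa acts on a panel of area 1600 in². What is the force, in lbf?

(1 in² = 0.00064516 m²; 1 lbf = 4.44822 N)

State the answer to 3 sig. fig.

1600 in² × 0.00064516 → 1.03226 m²
F = P × A = 689 Pa × 1.03226 m² = 711.227 N
711.227 N ÷ (4.44822 N/lbf) = 159.89 lbf

160 lbf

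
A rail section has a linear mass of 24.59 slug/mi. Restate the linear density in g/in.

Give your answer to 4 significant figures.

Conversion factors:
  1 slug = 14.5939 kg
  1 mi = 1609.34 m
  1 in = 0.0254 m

24.59 slug/mi × 14.5939 kg/slug ÷ 1609.34 m/mi = 0.222988 kg/m
0.222988 kg/m ÷ 0.001 kg/g × 0.0254 m/in = 5.6639 g/in

5.664 g/in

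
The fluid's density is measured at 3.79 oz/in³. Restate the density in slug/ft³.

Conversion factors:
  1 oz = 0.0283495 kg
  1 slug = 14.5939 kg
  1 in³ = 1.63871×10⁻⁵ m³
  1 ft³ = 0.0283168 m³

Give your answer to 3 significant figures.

3.79 oz/in³ × 0.0283495 kg/oz ÷ 1.63871×10⁻⁵ m³/in³ = 6556.66 kg/m³
6556.66 kg/m³ ÷ 14.5939 kg/slug × 0.0283168 m³/ft³ = 12.722 slug/ft³

12.7 slug/ft³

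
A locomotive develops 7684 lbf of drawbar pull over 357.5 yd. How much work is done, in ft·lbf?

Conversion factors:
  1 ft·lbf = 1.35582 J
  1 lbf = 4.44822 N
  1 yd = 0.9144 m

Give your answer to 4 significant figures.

8.241×10⁶ ft·lbf

7684 lbf × 4.44822 → 34180.1 N
357.5 yd × 0.9144 → 326.898 m
W = F × d = 34180.1 N × 326.898 m = 1.11734×10⁷ J
1.11734×10⁷ J ÷ (1.35582 J/ft·lbf) = 8.24106×10⁶ ft·lbf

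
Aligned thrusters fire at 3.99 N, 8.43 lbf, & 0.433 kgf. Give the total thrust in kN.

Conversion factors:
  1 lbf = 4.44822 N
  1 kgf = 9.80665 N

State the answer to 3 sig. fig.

3.99 N (already N)
8.43 lbf × 4.44822 → 37.4985 N
0.433 kgf × 9.80665 → 4.24628 N
Combined: 3.99 + 37.4985 + 4.24628 = 45.7348 N
In kN: 45.7348 / 1000 = 0.0457348 kN

0.0457 kN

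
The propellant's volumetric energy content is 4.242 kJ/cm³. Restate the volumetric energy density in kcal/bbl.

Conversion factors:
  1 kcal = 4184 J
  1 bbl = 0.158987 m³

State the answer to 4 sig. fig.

1.612×10⁵ kcal/bbl

4.242 kJ/cm³ × 1000 J/kJ ÷ 10⁻⁶ m³/cm³ = 4.242×10⁹ J/m³
4.242×10⁹ J/m³ ÷ 4184 J/kcal × 0.158987 m³/bbl = 161191 kcal/bbl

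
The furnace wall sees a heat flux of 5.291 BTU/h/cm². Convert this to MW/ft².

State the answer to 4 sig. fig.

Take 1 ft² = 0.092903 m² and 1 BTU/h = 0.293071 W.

5.291 BTU/h/cm² × 0.293071 W/BTU/h ÷ 0.0001 m²/cm² = 15506.4 W/m²
15506.4 W/m² ÷ 1000000 W/MW × 0.092903 m²/ft² = 0.00144059 MW/ft²

0.001441 MW/ft²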